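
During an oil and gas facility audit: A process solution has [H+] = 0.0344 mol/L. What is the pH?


pH = −log10[H+]
pH = −log10(0.0344) = 1.46

1.46


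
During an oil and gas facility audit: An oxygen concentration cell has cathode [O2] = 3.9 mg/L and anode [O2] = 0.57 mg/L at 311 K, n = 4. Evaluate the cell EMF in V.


Apply the Nernst concentration-cell relation: E = (RT/nF)*ln(C_cathode/C_anode)
RT/nF = 8.314*311/(4*96485) = 0.00669963 V
ln(3.9/0.57) = 1.9231
E = 0.00669963 * 1.9231 = 0.01288 V

0.01288 V


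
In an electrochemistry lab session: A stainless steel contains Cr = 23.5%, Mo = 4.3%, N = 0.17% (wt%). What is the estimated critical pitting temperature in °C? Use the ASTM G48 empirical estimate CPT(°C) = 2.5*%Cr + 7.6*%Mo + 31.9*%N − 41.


Apply the ASTM G48 empirical CPT estimate: CPT(°C) = 2.5*%Cr + 7.6*%Mo + 31.9*%N − 41
2.5*23.5 = 58.75; 7.6*4.3 = 32.68; 31.9*0.17 = 5.423
CPT = 58.75 + 32.68 + 5.423 − 41 = 55.853 °C
Rounded to 0.1 °C: CPT ≈ 55.9 °C

55.9 °C


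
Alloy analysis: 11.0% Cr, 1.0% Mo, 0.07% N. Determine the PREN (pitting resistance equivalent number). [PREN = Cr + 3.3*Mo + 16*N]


Apply the PREN formula: PREN = Cr + 3.3*Mo + 16*N
PREN = 11.0 + 3.3*1.0 + 16*0.07
PREN = 11.0 + 3.3 + 1.12 = 15.42

15.42


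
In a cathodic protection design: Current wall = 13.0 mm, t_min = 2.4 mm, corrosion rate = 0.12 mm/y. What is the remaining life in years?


Apply the remaining-life relation: RL = (t_current − t_min) / CR
RL = (13.0 − 2.4) / 0.12 = 10.6 / 0.12 = 88.3 years

88.3 years


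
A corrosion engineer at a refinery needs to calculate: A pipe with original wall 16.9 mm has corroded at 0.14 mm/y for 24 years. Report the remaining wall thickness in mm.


Remaining wall = original − CR × time
t = 16.9 − 0.14*24 = 16.9 − 3.36 = 13.54 mm

13.54 mm


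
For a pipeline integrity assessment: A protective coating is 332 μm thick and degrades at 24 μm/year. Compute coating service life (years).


Service life = thickness / degradation rate
Life = 332 / 24 = 13.8 years

13.8 years


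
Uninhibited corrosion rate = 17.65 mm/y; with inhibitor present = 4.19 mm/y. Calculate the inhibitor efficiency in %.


Apply the inhibitor-efficiency definition: IE = (CR_blank − CR_inh)/CR_blank × 100
IE = (17.65 − 4.19) / 17.65 × 100
IE = 13.46 / 17.65 × 100 = 76.3 %

76.3 %


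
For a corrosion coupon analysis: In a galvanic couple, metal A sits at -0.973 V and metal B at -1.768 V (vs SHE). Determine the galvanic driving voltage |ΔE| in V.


Driving voltage is the absolute potential difference.
|ΔE| = |-0.973 − (-1.768)| = 0.795 V

0.795 V


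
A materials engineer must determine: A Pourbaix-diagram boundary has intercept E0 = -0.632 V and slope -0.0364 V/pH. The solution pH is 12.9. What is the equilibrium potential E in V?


Apply the Pourbaix line equation: E = E0 + slope*pH
E = -0.632 + (-0.0364)*12.9 = -0.632 + (-0.46956) = -1.10156 V
Rounded to 3 decimal places: E = -1.102 V

-1.102 V


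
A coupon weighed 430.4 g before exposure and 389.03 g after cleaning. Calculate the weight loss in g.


Weight loss = initial − final
WL = 430.4 − 389.03 = 41.37 g

41.37 g


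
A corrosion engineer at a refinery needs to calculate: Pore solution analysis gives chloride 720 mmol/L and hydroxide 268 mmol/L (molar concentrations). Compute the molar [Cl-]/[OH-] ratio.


Threshold parameter = [Cl-] / [OH-] (molar basis; both in mmol/L, so units cancel)
Ratio = 720 / 268 = 2.69

2.69


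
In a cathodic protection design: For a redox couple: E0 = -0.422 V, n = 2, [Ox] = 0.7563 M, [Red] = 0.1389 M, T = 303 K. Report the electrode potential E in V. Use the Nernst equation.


Apply the Nernst equation: E = E0 + (RT/nF)*ln([Ox]/[Red])
Step 1: RT/nF = 8.314*303/(2*96485) = 0.01305458 V
Step 2: [Ox]/[Red] = 0.7563/0.1389 = 5.444924
Step 3: ln(5.444924) = 1.694684
Step 4: correction = 0.01305458 * 1.694684 = 0.0221 V
E = -0.422 + 0.0221 = -0.3999 V

-0.3999 V


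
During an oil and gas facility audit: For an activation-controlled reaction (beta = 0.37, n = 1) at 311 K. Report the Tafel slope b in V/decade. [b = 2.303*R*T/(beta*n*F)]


Apply the Tafel slope relation: b = 2.303*R*T/(beta*n*F)
Numerator: 2.303 * 8.314 * 311 = 5954.76
Denominator: 0.37 * 1 * 96485 = 35699.45
b = 5954.76 / 35699.45 = 0.1668 V/decade

0.1668 V/decade


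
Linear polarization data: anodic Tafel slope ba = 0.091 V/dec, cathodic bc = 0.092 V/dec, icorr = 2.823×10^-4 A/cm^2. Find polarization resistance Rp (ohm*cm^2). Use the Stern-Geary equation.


Apply the Stern-Geary equation: Rp = ba*bc / (2.303*icorr*(ba+bc))
ba*bc = 0.091*0.092 = 0.008372
ba+bc = 0.183; 2.303*icorr*(ba+bc) = 2.303*2.823×10^-4*0.183 = 1.1897505×10^-4
Rp = 0.008372 / 1.1897505×10^-4 = 70.4 ohm*cm^2

70.4 ohm*cm^2


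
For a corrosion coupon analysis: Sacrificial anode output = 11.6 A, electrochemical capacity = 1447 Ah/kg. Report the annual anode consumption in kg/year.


Annual consumption = current * hours per year / capacity
Rate = 11.6 * 8760 / 1447 = 70.2 kg/year

70.2 kg/year


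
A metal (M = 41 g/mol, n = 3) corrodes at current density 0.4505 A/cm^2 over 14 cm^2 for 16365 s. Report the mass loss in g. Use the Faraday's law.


Apply Faraday's law: m = i*A*t*M / (n*F)
Total charge passed Q = i*A*t = 0.4505*14*16365 = 103214.055 C
m = Q*M/(n*F) = 103214.055*41/(3*96485) = 14.61981 g

14.61981 g


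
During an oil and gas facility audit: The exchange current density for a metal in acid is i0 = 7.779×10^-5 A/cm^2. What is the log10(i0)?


i0 = 7.779×10^-5 A/cm^2
log10(i0) = -4.109

-4.109


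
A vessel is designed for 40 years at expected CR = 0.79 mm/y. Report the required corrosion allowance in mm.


Corrosion allowance = CR × design life
CA = 0.79 * 40 = 31.6 mm

31.6 mm


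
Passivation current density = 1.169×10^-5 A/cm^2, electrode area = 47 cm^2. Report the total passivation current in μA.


I = i_pass * A, then convert A → μA (×10^6)
I = 1.169×10^-5 * 47 * 10^6 = 549.43 μA

549.43 μA


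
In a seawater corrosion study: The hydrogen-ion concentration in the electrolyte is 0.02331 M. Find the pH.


pH = −log10[H+]
pH = −log10(0.02331) = 1.63

1.63


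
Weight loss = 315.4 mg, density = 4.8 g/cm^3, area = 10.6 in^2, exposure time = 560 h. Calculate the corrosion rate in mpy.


Apply the mpy weight-loss relation: CR = 534 * W / (D * A * T)
Numerator: 534 * 315.4 = 168423.6
Denominator: 4.8 * 10.6 * 560 = 28492.8
CR = 168423.6 / 28492.8 = 5.91109 mpy

5.91109 mpy


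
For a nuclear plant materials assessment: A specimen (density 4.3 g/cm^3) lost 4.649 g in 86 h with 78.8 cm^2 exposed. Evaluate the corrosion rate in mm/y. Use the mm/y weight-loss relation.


Apply the mm/y weight-loss relation: CR = 87600 * W / (D * A * T)
Numerator: 87600 * 4.649 = 407252.4
Denominator: 4.3 * 78.8 * 86 = 29140.24
CR = 407252.4 / 29140.24 = 13.975602 mm/y

13.975602 mm/y


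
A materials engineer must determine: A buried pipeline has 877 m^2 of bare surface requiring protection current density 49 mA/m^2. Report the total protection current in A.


I = area * current density, then convert mA → A (÷1000)
I = 877 * 49 / 1000 = 42.97 A

42.97 A


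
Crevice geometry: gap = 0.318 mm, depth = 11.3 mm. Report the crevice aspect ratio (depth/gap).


Aspect ratio = depth / gap
Ratio = 11.3 / 0.318 = 35.5

35.5


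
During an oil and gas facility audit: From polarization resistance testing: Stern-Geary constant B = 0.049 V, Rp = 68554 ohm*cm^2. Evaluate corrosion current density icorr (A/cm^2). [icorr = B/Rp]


Apply the Stern-Geary relation: icorr = B / Rp
icorr = 0.049 / 68554 = 7.148×10^-7 A/cm^2

7.148×10^-7 A/cm^2


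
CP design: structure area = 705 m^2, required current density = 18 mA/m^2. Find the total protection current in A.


I = area * current density, then convert mA → A (÷1000)
I = 705 * 18 / 1000 = 12.69 A

12.69 A


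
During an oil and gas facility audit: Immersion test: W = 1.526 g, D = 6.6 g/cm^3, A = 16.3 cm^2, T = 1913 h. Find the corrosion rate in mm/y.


Apply the mm/y weight-loss relation: CR = 87600 * W / (D * A * T)
Numerator: 87600 * 1.526 = 133677.6
Denominator: 6.6 * 16.3 * 1913 = 205800.54
CR = 133677.6 / 205800.54 = 0.64955 mm/y

0.64955 mm/y


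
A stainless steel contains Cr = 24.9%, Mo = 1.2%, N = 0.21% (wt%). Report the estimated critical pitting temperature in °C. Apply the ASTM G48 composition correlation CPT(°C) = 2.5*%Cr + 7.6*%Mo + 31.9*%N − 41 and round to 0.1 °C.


Apply the ASTM G48 empirical CPT estimate: CPT(°C) = 2.5*%Cr + 7.6*%Mo + 31.9*%N − 41
2.5*24.9 = 62.25; 7.6*1.2 = 9.12; 31.9*0.21 = 6.699
CPT = 62.25 + 9.12 + 6.699 − 41 = 37.069 °C
Rounded to 0.1 °C: CPT ≈ 37.1 °C

37.1 °C


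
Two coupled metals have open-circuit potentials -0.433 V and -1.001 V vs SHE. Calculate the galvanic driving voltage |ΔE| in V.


Driving voltage is the absolute potential difference.
|ΔE| = |-0.433 − (-1.001)| = 0.568 V

0.568 V


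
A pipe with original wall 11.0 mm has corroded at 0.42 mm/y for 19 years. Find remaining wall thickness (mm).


Remaining wall = original − CR × time
t = 11.0 − 0.42*19 = 11.0 − 7.98 = 3.02 mm

3.02 mm


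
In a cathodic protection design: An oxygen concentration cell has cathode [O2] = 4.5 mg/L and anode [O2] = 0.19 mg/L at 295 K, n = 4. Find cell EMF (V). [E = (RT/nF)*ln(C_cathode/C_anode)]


Apply the Nernst concentration-cell relation: E = (RT/nF)*ln(C_cathode/C_anode)
RT/nF = 8.314*295/(4*96485) = 0.00635495 V
ln(4.5/0.19) = 3.16481
E = 0.00635495 * 3.16481 = 0.02011 V

0.02011 V


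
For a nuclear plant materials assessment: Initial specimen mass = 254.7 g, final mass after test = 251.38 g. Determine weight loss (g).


Weight loss = initial − final
WL = 254.7 − 251.38 = 3.32 g

3.32 g


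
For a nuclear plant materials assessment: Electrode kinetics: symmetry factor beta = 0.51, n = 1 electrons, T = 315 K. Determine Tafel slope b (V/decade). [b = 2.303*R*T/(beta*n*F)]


Apply the Tafel slope relation: b = 2.303*R*T/(beta*n*F)
Numerator: 2.303 * 8.314 * 315 = 6031.35
Denominator: 0.51 * 1 * 96485 = 49207.35
b = 6031.35 / 49207.35 = 0.123 V/decade

0.123 V/decade


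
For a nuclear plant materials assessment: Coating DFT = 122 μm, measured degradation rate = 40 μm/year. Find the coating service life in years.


Service life = thickness / degradation rate
Life = 122 / 40 = 3.1 years

3.1 years


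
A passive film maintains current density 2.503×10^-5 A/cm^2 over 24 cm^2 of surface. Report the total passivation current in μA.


I = i_pass * A, then convert A → μA (×10^6)
I = 2.503×10^-5 * 24 * 10^6 = 600.72 μA

600.72 μA


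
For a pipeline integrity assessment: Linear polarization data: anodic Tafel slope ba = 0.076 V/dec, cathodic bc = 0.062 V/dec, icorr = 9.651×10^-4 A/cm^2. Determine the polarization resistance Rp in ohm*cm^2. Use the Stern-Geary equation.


Apply the Stern-Geary equation: Rp = ba*bc / (2.303*icorr*(ba+bc))
ba*bc = 0.076*0.062 = 0.004712
ba+bc = 0.138; 2.303*icorr*(ba+bc) = 2.303*9.651×10^-4*0.138 = 3.0672229×10^-4
Rp = 0.004712 / 3.0672229×10^-4 = 15.4 ohm*cm^2

15.4 ohm*cm^2


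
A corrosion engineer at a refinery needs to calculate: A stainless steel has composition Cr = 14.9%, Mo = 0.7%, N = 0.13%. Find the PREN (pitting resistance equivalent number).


Apply the PREN formula: PREN = Cr + 3.3*Mo + 16*N
PREN = 14.9 + 3.3*0.7 + 16*0.13
PREN = 14.9 + 2.31 + 2.08 = 19.29

19.29


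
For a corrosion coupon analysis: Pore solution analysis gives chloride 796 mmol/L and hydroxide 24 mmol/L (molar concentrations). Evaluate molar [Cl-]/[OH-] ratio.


Threshold parameter = [Cl-] / [OH-] (molar basis; both in mmol/L, so units cancel)
Ratio = 796 / 24 = 33.17

33.17


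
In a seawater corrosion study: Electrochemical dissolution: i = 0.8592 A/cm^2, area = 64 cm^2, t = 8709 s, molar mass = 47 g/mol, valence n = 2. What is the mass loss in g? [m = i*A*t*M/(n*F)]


Apply Faraday's law: m = i*A*t*M / (n*F)
Total charge passed Q = i*A*t = 0.8592*64*8709 = 478897.4592 C
m = Q*M/(n*F) = 478897.4592*47/(2*96485) = 116.64083 g

116.64083 g


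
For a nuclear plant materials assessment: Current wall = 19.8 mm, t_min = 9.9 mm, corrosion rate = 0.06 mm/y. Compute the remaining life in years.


Apply the remaining-life relation: RL = (t_current − t_min) / CR
RL = (19.8 − 9.9) / 0.06 = 9.9 / 0.06 = 165.0 years

165.0 years


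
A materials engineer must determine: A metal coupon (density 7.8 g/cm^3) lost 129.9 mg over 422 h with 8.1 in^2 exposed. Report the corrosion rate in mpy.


Apply the mpy weight-loss relation: CR = 534 * W / (D * A * T)
Numerator: 534 * 129.9 = 69366.6
Denominator: 7.8 * 8.1 * 422 = 26661.96
CR = 69366.6 / 26661.96 = 2.6017 mpy

2.6017 mpy


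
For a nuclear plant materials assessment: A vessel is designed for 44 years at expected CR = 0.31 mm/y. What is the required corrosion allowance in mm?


Corrosion allowance = CR × design life
CA = 0.31 * 44 = 13.64 mm

13.64 mm


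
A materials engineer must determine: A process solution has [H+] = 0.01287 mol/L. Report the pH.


pH = −log10[H+]
pH = −log10(0.01287) = 1.89

1.89


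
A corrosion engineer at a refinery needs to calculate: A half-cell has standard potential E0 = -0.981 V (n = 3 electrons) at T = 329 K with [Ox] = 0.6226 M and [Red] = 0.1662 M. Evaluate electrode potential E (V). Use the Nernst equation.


Apply the Nernst equation: E = E0 + (RT/nF)*ln([Ox]/[Red])
Step 1: RT/nF = 8.314*329/(3*96485) = 0.00944985 V
Step 2: [Ox]/[Red] = 0.6226/0.1662 = 3.746089
Step 3: ln(3.746089) = 1.320712
Step 4: correction = 0.00944985 * 1.320712 = 0.0125 V
E = -0.981 + 0.0125 = -0.9685 V

-0.9685 V


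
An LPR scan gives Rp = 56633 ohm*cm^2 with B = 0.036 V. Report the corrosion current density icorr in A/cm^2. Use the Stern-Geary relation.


Apply the Stern-Geary relation: icorr = B / Rp
icorr = 0.036 / 56633 = 6.357×10^-7 A/cm^2

6.357×10^-7 A/cm^2


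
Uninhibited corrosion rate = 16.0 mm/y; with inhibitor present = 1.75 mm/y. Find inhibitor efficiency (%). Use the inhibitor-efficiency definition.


Apply the inhibitor-efficiency definition: IE = (CR_blank − CR_inh)/CR_blank × 100
IE = (16.0 − 1.75) / 16.0 × 100
IE = 14.25 / 16.0 × 100 = 89.1 %

89.1 %


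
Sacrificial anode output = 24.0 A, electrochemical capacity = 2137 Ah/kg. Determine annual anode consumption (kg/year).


Annual consumption = current * hours per year / capacity
Rate = 24.0 * 8760 / 2137 = 98.4 kg/year

98.4 kg/year


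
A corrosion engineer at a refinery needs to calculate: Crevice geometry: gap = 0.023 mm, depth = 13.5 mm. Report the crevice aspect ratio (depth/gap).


Aspect ratio = depth / gap
Ratio = 13.5 / 0.023 = 587.0

587.0


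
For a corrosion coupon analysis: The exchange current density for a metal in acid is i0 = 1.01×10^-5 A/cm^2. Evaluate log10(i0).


i0 = 1.01×10^-5 A/cm^2
log10(i0) = -4.996

-4.996


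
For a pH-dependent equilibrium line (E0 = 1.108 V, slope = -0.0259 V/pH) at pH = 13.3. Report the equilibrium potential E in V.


Apply the Pourbaix line equation: E = E0 + slope*pH
E = 1.108 + (-0.0259)*13.3 = 1.108 + (-0.34447) = 0.76353 V
Rounded to 4 decimal places: E = 0.7635 V

0.7635 V


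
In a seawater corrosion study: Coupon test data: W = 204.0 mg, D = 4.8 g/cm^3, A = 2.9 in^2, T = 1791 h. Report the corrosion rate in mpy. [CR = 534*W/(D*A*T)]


Apply the mpy weight-loss relation: CR = 534 * W / (D * A * T)
Numerator: 534 * 204.0 = 108936.0
Denominator: 4.8 * 2.9 * 1791 = 24930.72
CR = 108936.0 / 24930.72 = 4.3695 mpy

4.3695 mpy


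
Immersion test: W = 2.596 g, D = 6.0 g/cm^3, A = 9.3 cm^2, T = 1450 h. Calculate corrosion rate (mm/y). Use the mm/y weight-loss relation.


Apply the mm/y weight-loss relation: CR = 87600 * W / (D * A * T)
Numerator: 87600 * 2.596 = 227409.6
Denominator: 6.0 * 9.3 * 1450 = 80910.0
CR = 227409.6 / 80910.0 = 2.810649 mm/y

2.810649 mm/y


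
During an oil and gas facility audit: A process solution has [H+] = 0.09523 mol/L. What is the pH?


pH = −log10[H+]
pH = −log10(0.09523) = 1.02

1.02


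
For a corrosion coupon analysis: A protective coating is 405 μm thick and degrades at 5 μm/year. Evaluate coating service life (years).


Service life = thickness / degradation rate
Life = 405 / 5 = 81.0 years

81.0 years


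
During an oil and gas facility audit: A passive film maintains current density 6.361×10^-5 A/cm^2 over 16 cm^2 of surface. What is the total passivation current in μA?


I = i_pass * A, then convert A → μA (×10^6)
I = 6.361×10^-5 * 16 * 10^6 = 1017.76 μA

1017.76 μA


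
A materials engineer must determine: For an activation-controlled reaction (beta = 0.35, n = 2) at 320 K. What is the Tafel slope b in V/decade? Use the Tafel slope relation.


Apply the Tafel slope relation: b = 2.303*R*T/(beta*n*F)
Numerator: 2.303 * 8.314 * 320 = 6127.09
Denominator: 0.35 * 2 * 96485 = 67539.5
b = 6127.09 / 67539.5 = 0.091 V/decade

0.091 V/decade


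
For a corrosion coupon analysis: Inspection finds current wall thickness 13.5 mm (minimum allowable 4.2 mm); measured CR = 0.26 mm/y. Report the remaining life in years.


Apply the remaining-life relation: RL = (t_current − t_min) / CR
RL = (13.5 − 4.2) / 0.26 = 9.3 / 0.26 = 35.8 years

35.8 years


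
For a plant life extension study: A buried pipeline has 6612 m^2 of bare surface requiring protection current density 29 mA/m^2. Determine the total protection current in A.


I = area * current density, then convert mA → A (÷1000)
I = 6612 * 29 / 1000 = 191.75 A

191.75 A


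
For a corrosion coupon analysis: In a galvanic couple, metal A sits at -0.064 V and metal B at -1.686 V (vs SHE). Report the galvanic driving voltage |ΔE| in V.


Driving voltage is the absolute potential difference.
|ΔE| = |-0.064 − (-1.686)| = 1.622 V

1.622 V


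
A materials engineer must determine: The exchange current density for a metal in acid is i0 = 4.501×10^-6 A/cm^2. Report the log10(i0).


i0 = 4.501×10^-6 A/cm^2
log10(i0) = -5.347

-5.347


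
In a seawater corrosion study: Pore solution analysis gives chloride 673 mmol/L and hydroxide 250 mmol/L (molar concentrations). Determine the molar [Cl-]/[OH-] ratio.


Threshold parameter = [Cl-] / [OH-] (molar basis; both in mmol/L, so units cancel)
Ratio = 673 / 250 = 2.69

2.69


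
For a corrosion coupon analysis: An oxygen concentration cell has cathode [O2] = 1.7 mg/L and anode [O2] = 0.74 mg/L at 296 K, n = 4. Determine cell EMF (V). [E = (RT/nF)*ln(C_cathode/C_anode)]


Apply the Nernst concentration-cell relation: E = (RT/nF)*ln(C_cathode/C_anode)
RT/nF = 8.314*296/(4*96485) = 0.00637649 V
ln(1.7/0.74) = 0.83173
E = 0.00637649 * 0.83173 = 0.0053 V

0.0053 V


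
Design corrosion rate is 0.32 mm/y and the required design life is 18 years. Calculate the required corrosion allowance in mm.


Corrosion allowance = CR × design life
CA = 0.32 * 18 = 5.76 mm

5.76 mm


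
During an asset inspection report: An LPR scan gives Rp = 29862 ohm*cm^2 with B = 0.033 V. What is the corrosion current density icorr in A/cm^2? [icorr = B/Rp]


Apply the Stern-Geary relation: icorr = B / Rp
icorr = 0.033 / 29862 = 1.105×10^-6 A/cm^2

1.105×10^-6 A/cm^2


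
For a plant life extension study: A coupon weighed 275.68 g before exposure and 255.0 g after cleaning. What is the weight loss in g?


Weight loss = initial − final
WL = 275.68 − 255.0 = 20.68 g

20.68 g


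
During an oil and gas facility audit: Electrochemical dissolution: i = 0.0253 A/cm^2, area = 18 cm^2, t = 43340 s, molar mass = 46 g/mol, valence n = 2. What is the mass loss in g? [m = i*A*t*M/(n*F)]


Apply Faraday's law: m = i*A*t*M / (n*F)
Total charge passed Q = i*A*t = 0.0253*18*43340 = 19737.036 C
m = Q*M/(n*F) = 19737.036*46/(2*96485) = 4.7049 g

4.7049 g


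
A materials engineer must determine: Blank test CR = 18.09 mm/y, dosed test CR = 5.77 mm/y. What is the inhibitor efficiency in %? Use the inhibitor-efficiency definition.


Apply the inhibitor-efficiency definition: IE = (CR_blank − CR_inh)/CR_blank × 100
IE = (18.09 − 5.77) / 18.09 × 100
IE = 12.32 / 18.09 × 100 = 68.1 %

68.1 %


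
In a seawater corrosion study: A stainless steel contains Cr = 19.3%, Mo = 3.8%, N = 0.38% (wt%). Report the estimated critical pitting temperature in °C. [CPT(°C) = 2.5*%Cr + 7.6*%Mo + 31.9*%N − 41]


Apply the ASTM G48 empirical CPT estimate: CPT(°C) = 2.5*%Cr + 7.6*%Mo + 31.9*%N − 41
2.5*19.3 = 48.25; 7.6*3.8 = 28.88; 31.9*0.38 = 12.122
CPT = 48.25 + 28.88 + 12.122 − 41 = 48.252 °C
Rounded to 0.1 °C: CPT ≈ 48.3 °C

48.3 °C


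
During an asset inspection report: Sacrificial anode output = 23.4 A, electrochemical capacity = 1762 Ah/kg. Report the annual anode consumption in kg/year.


Annual consumption = current * hours per year / capacity
Rate = 23.4 * 8760 / 1762 = 116.3 kg/year

116.3 kg/year


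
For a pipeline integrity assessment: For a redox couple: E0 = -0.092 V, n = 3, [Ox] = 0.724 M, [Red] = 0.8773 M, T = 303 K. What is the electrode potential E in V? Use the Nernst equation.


Apply the Nernst equation: E = E0 + (RT/nF)*ln([Ox]/[Red])
Step 1: RT/nF = 8.314*303/(3*96485) = 0.00870305 V
Step 2: [Ox]/[Red] = 0.724/0.8773 = 0.825259
Step 3: ln(0.825259) = -0.192058
Step 4: correction = 0.00870305 * -0.192058 = -0.0017 V
E = -0.092 + -0.0017 = -0.0937 V

-0.0937 V


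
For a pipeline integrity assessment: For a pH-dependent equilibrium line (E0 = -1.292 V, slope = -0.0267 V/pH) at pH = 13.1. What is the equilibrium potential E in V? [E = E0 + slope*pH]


Apply the Pourbaix line equation: E = E0 + slope*pH
E = -1.292 + (-0.0267)*13.1 = -1.292 + (-0.34977) = -1.64177 V
Rounded to 4 decimal places: E = -1.6418 V

-1.6418 V


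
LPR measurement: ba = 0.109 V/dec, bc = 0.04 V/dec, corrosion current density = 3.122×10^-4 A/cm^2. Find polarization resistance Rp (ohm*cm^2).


Apply the Stern-Geary equation: Rp = ba*bc / (2.303*icorr*(ba+bc))
ba*bc = 0.109*0.04 = 0.00436
ba+bc = 0.149; 2.303*icorr*(ba+bc) = 2.303*3.122×10^-4*0.149 = 1.0713049×10^-4
Rp = 0.00436 / 1.0713049×10^-4 = 40.7 ohm*cm^2

40.7 ohm*cm^2


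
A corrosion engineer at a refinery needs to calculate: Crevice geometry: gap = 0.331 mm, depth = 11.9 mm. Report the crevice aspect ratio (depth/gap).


Aspect ratio = depth / gap
Ratio = 11.9 / 0.331 = 36.0

36.0


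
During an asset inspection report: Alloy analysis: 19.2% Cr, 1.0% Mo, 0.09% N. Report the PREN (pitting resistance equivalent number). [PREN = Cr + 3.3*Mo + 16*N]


Apply the PREN formula: PREN = Cr + 3.3*Mo + 16*N
PREN = 19.2 + 3.3*1.0 + 16*0.09
PREN = 19.2 + 3.3 + 1.44 = 23.94

23.94


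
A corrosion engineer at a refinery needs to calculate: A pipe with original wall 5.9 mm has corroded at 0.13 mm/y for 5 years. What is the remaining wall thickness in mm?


Remaining wall = original − CR × time
t = 5.9 − 0.13*5 = 5.9 − 0.65 = 5.25 mm

5.25 mm


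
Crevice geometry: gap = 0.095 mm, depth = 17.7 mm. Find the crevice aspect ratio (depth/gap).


Aspect ratio = depth / gap
Ratio = 17.7 / 0.095 = 186.3

186.3


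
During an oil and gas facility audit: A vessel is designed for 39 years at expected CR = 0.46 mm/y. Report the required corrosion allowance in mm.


Corrosion allowance = CR × design life
CA = 0.46 * 39 = 17.94 mm

17.94 mm


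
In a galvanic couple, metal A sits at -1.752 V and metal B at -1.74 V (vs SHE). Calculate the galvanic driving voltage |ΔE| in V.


Driving voltage is the absolute potential difference.
|ΔE| = |-1.752 − (-1.74)| = 0.012 V

0.012 V


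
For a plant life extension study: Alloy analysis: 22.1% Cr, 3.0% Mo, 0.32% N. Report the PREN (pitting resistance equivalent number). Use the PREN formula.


Apply the PREN formula: PREN = Cr + 3.3*Mo + 16*N
PREN = 22.1 + 3.3*3.0 + 16*0.32
PREN = 22.1 + 9.9 + 5.12 = 37.12

37.12


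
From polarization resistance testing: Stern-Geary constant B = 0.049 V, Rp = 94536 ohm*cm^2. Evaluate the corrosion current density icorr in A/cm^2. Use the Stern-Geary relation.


Apply the Stern-Geary relation: icorr = B / Rp
icorr = 0.049 / 94536 = 5.183×10^-7 A/cm^2

5.183×10^-7 A/cm^2


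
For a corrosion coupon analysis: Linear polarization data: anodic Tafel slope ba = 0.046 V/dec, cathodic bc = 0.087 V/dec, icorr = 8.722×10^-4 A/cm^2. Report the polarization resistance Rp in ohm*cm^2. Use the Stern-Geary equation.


Apply the Stern-Geary equation: Rp = ba*bc / (2.303*icorr*(ba+bc))
ba*bc = 0.046*0.087 = 0.004002
ba+bc = 0.133; 2.303*icorr*(ba+bc) = 2.303*8.722×10^-4*0.133 = 2.6715399×10^-4
Rp = 0.004002 / 2.6715399×10^-4 = 14.98 ohm*cm^2

14.98 ohm*cm^2


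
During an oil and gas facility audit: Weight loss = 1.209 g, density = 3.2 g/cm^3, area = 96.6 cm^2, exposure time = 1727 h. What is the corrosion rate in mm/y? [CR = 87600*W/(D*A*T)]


Apply the mm/y weight-loss relation: CR = 87600 * W / (D * A * T)
Numerator: 87600 * 1.209 = 105908.4
Denominator: 3.2 * 96.6 * 1727 = 533850.24
CR = 105908.4 / 533850.24 = 0.1984 mm/y

0.1984 mm/y


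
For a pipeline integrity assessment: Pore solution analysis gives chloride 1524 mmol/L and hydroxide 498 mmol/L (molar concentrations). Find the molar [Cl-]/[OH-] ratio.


Threshold parameter = [Cl-] / [OH-] (molar basis; both in mmol/L, so units cancel)
Ratio = 1524 / 498 = 3.06

3.06


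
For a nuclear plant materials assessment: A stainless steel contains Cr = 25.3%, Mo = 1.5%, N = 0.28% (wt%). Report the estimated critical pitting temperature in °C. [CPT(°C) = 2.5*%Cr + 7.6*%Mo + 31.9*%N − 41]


Apply the ASTM G48 empirical CPT estimate: CPT(°C) = 2.5*%Cr + 7.6*%Mo + 31.9*%N − 41
2.5*25.3 = 63.25; 7.6*1.5 = 11.4; 31.9*0.28 = 8.932
CPT = 63.25 + 11.4 + 8.932 − 41 = 42.582 °C
Rounded to 0.1 °C: CPT ≈ 42.6 °C

42.6 °C


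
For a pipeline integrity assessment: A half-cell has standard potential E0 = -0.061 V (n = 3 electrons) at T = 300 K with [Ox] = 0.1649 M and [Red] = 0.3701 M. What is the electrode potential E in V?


Apply the Nernst equation: E = E0 + (RT/nF)*ln([Ox]/[Red])
Step 1: RT/nF = 8.314*300/(3*96485) = 0.00861688 V
Step 2: [Ox]/[Red] = 0.1649/0.3701 = 0.445555
Step 3: ln(0.445555) = -0.808435
Step 4: correction = 0.00861688 * -0.808435 = -0.007 V
E = -0.061 + -0.007 = -0.068 V

-0.068 V


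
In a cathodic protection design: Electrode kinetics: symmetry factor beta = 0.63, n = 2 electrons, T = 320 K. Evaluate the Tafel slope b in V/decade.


Apply the Tafel slope relation: b = 2.303*R*T/(beta*n*F)
Numerator: 2.303 * 8.314 * 320 = 6127.09
Denominator: 0.63 * 2 * 96485 = 121571.1
b = 6127.09 / 121571.1 = 0.0504 V/decade

0.0504 V/decade


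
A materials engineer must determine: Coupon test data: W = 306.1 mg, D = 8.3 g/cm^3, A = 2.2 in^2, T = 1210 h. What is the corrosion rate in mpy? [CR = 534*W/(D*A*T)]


Apply the mpy weight-loss relation: CR = 534 * W / (D * A * T)
Numerator: 534 * 306.1 = 163457.4
Denominator: 8.3 * 2.2 * 1210 = 22094.6
CR = 163457.4 / 22094.6 = 7.3981 mpy

7.3981 mpy


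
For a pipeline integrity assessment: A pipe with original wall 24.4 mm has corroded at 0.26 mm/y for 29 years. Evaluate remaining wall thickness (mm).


Remaining wall = original − CR × time
t = 24.4 − 0.26*29 = 24.4 − 7.54 = 16.86 mm

16.86 mm


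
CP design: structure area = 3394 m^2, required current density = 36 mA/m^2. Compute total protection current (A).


I = area * current density, then convert mA → A (÷1000)
I = 3394 * 36 / 1000 = 122.18 A

122.18 A


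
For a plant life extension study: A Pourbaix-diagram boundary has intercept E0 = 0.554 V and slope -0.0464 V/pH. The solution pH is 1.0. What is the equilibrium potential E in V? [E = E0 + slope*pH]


Apply the Pourbaix line equation: E = E0 + slope*pH
E = 0.554 + (-0.0464)*1.0 = 0.554 + (-0.0464) = 0.5076 V
Rounded to 3 decimal places: E = 0.508 V

0.508 V


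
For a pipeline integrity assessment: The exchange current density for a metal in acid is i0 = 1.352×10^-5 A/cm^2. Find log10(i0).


i0 = 1.352×10^-5 A/cm^2
log10(i0) = -4.869

-4.869


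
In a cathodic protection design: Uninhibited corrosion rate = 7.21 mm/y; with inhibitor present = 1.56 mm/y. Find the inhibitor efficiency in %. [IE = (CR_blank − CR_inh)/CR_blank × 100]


Apply the inhibitor-efficiency definition: IE = (CR_blank − CR_inh)/CR_blank × 100
IE = (7.21 − 1.56) / 7.21 × 100
IE = 5.65 / 7.21 × 100 = 78.4 %

78.4 %


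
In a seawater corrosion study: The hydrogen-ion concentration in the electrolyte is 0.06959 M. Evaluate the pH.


pH = −log10[H+]
pH = −log10(0.06959) = 1.16

1.16


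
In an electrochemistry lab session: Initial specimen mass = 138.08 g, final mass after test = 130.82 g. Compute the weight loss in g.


Weight loss = initial − final
WL = 138.08 − 130.82 = 7.26 g

7.26 g


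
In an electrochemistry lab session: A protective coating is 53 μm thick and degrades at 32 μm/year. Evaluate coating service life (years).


Service life = thickness / degradation rate
Life = 53 / 32 = 1.7 years

1.7 years


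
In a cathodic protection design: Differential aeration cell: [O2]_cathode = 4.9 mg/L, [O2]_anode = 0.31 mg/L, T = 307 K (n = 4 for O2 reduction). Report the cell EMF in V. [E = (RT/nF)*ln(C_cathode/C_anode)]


Apply the Nernst concentration-cell relation: E = (RT/nF)*ln(C_cathode/C_anode)
RT/nF = 8.314*307/(4*96485) = 0.00661346 V
ln(4.9/0.31) = 2.76042
E = 0.00661346 * 2.76042 = 0.01826 V

0.01826 V


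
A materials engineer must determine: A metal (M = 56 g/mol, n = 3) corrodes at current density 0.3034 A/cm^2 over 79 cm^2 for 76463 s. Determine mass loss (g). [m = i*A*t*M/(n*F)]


Apply Faraday's law: m = i*A*t*M / (n*F)
Total charge passed Q = i*A*t = 0.3034*79*76463 = 1832711.0618 C
m = Q*M/(n*F) = 1832711.0618*56/(3*96485) = 354.56917 g

354.56917 g


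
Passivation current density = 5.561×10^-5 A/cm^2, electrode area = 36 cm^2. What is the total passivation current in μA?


I = i_pass * A, then convert A → μA (×10^6)
I = 5.561×10^-5 * 36 * 10^6 = 2001.96 μA

2001.96 μA


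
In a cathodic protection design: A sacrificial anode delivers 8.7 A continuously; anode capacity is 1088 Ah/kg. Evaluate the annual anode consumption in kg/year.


Annual consumption = current * hours per year / capacity
Rate = 8.7 * 8760 / 1088 = 70.0 kg/year

70.0 kg/year


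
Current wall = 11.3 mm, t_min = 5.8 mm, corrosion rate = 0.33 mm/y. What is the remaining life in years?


Apply the remaining-life relation: RL = (t_current − t_min) / CR
RL = (11.3 − 5.8) / 0.33 = 5.5 / 0.33 = 16.7 years

16.7 years


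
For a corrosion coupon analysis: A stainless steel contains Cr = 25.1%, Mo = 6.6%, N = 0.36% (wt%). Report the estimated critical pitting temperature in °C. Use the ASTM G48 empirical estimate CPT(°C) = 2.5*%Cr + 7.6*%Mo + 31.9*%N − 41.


Apply the ASTM G48 empirical CPT estimate: CPT(°C) = 2.5*%Cr + 7.6*%Mo + 31.9*%N − 41
2.5*25.1 = 62.75; 7.6*6.6 = 50.16; 31.9*0.36 = 11.484
CPT = 62.75 + 50.16 + 11.484 − 41 = 83.394 °C
Rounded to 0.1 °C: CPT ≈ 83.4 °C

83.4 °C


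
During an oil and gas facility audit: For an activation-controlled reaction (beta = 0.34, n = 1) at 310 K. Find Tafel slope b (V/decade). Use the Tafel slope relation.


Apply the Tafel slope relation: b = 2.303*R*T/(beta*n*F)
Numerator: 2.303 * 8.314 * 310 = 5935.61
Denominator: 0.34 * 1 * 96485 = 32804.9
b = 5935.61 / 32804.9 = 0.1809 V/decade

0.1809 V/decade


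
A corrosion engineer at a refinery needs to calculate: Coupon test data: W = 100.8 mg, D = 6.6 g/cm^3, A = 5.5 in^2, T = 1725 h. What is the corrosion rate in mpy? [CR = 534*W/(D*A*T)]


Apply the mpy weight-loss relation: CR = 534 * W / (D * A * T)
Numerator: 534 * 100.8 = 53827.2
Denominator: 6.6 * 5.5 * 1725 = 62617.5
CR = 53827.2 / 62617.5 = 0.86 mpy

0.86 mpy


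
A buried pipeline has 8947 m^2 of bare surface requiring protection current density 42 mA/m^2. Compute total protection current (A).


I = area * current density, then convert mA → A (÷1000)
I = 8947 * 42 / 1000 = 375.77 A

375.77 A


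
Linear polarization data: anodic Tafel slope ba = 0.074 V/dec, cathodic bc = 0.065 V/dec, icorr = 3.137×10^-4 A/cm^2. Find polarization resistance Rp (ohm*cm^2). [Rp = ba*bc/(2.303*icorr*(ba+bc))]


Apply the Stern-Geary equation: Rp = ba*bc / (2.303*icorr*(ba+bc))
ba*bc = 0.074*0.065 = 0.00481
ba+bc = 0.139; 2.303*icorr*(ba+bc) = 2.303*3.137×10^-4*0.139 = 1.004207×10^-4
Rp = 0.00481 / 1.004207×10^-4 = 47.9 ohm*cm^2

47.9 ohm*cm^2


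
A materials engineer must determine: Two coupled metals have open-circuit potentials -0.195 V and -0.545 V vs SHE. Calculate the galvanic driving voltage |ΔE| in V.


Driving voltage is the absolute potential difference.
|ΔE| = |-0.195 − (-0.545)| = 0.35 V

0.35 V


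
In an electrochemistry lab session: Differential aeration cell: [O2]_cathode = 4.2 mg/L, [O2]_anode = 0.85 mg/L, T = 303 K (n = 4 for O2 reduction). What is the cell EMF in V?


Apply the Nernst concentration-cell relation: E = (RT/nF)*ln(C_cathode/C_anode)
RT/nF = 8.314*303/(4*96485) = 0.00652729 V
ln(4.2/0.85) = 1.5976
E = 0.00652729 * 1.5976 = 0.01043 V

0.01043 V


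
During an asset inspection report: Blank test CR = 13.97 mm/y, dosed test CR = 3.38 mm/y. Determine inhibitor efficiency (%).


Apply the inhibitor-efficiency definition: IE = (CR_blank − CR_inh)/CR_blank × 100
IE = (13.97 − 3.38) / 13.97 × 100
IE = 10.59 / 13.97 × 100 = 75.8 %

75.8 %


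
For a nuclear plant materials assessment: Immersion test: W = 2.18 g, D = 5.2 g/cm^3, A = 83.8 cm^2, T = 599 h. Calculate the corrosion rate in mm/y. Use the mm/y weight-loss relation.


Apply the mm/y weight-loss relation: CR = 87600 * W / (D * A * T)
Numerator: 87600 * 2.18 = 190968.0
Denominator: 5.2 * 83.8 * 599 = 261020.24
CR = 190968.0 / 261020.24 = 0.7316 mm/y

0.7316 mm/y


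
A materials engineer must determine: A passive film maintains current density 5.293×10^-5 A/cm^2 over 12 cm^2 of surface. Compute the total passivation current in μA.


I = i_pass * A, then convert A → μA (×10^6)
I = 5.293×10^-5 * 12 * 10^6 = 635.16 μA

635.16 μA


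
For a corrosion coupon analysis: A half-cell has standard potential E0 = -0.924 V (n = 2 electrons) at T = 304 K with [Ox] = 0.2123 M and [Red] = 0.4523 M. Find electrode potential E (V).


Apply the Nernst equation: E = E0 + (RT/nF)*ln([Ox]/[Red])
Step 1: RT/nF = 8.314*304/(2*96485) = 0.01309766 V
Step 2: [Ox]/[Red] = 0.2123/0.4523 = 0.469379
Step 3: ln(0.469379) = -0.756345
Step 4: correction = 0.01309766 * -0.756345 = -0.01 V
E = -0.924 + -0.01 = -0.934 V

-0.934 V


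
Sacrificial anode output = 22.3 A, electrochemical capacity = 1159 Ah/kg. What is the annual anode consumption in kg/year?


Annual consumption = current * hours per year / capacity
Rate = 22.3 * 8760 / 1159 = 168.5 kg/year

168.5 kg/year


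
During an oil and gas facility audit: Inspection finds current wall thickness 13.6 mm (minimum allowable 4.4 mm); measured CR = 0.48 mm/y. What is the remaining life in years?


Apply the remaining-life relation: RL = (t_current − t_min) / CR
RL = (13.6 − 4.4) / 0.48 = 9.2 / 0.48 = 19.2 years

19.2 years


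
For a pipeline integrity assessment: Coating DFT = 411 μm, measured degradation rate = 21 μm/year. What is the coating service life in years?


Service life = thickness / degradation rate
Life = 411 / 21 = 19.6 years

19.6 years


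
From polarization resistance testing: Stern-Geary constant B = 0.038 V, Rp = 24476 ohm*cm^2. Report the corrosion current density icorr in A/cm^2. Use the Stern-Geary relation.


Apply the Stern-Geary relation: icorr = B / Rp
icorr = 0.038 / 24476 = 1.553×10^-6 A/cm^2

1.553×10^-6 A/cm^2


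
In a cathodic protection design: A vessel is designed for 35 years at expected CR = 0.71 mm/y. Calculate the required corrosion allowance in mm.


Corrosion allowance = CR × design life
CA = 0.71 * 35 = 24.85 mm

24.85 mm


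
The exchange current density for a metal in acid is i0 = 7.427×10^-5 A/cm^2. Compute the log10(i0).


i0 = 7.427×10^-5 A/cm^2
log10(i0) = -4.129

-4.129


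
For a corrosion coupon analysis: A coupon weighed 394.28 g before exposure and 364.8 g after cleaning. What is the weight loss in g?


Weight loss = initial − final
WL = 394.28 − 364.8 = 29.48 g

29.48 g


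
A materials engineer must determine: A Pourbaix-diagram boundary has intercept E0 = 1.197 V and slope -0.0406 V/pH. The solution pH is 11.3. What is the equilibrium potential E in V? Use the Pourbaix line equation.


Apply the Pourbaix line equation: E = E0 + slope*pH
E = 1.197 + (-0.0406)*11.3 = 1.197 + (-0.45878) = 0.73822 V
Rounded to 3 decimal places: E = 0.738 V

0.738 V


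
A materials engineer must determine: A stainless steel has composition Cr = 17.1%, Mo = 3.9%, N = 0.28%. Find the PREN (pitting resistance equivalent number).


Apply the PREN formula: PREN = Cr + 3.3*Mo + 16*N
PREN = 17.1 + 3.3*3.9 + 16*0.28
PREN = 17.1 + 12.87 + 4.48 = 34.45

34.45


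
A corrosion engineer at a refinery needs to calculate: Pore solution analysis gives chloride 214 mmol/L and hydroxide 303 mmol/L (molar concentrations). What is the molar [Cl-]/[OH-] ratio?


Threshold parameter = [Cl-] / [OH-] (molar basis; both in mmol/L, so units cancel)
Ratio = 214 / 303 = 0.71

0.71


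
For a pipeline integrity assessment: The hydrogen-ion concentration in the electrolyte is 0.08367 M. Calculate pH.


pH = −log10[H+]
pH = −log10(0.08367) = 1.08

1.08


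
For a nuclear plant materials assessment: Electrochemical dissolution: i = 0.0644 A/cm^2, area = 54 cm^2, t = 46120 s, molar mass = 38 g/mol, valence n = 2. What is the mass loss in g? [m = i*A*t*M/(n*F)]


Apply Faraday's law: m = i*A*t*M / (n*F)
Total charge passed Q = i*A*t = 0.0644*54*46120 = 160386.912 C
m = Q*M/(n*F) = 160386.912*38/(2*96485) = 31.58368 g

31.58368 g


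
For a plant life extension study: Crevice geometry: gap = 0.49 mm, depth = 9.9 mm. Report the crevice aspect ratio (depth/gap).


Aspect ratio = depth / gap
Ratio = 9.9 / 0.49 = 20.2

20.2


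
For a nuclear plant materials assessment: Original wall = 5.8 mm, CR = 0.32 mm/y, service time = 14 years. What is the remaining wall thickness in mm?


Remaining wall = original − CR × time
t = 5.8 − 0.32*14 = 5.8 − 4.48 = 1.32 mm

1.32 mm


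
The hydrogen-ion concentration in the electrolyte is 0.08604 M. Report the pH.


pH = −log10[H+]
pH = −log10(0.08604) = 1.07

1.07


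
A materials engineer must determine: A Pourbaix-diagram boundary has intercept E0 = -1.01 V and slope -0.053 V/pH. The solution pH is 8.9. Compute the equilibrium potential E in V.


Apply the Pourbaix line equation: E = E0 + slope*pH
E = -1.01 + (-0.053)*8.9 = -1.01 + (-0.4717) = -1.4817 V
Rounded to 3 decimal places: E = -1.482 V

-1.482 V


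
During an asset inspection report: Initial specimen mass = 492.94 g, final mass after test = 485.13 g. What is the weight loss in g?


Weight loss = initial − final
WL = 492.94 − 485.13 = 7.81 g

7.81 g


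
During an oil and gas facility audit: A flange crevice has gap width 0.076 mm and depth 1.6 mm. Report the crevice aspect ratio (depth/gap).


Aspect ratio = depth / gap
Ratio = 1.6 / 0.076 = 21.1

21.1


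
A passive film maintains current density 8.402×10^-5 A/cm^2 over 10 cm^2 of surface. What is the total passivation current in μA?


I = i_pass * A, then convert A → μA (×10^6)
I = 8.402×10^-5 * 10 * 10^6 = 840.2 μA

840.2 μA


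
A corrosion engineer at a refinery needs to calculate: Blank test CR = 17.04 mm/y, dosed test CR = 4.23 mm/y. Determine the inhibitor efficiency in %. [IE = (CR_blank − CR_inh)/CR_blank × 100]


Apply the inhibitor-efficiency definition: IE = (CR_blank − CR_inh)/CR_blank × 100
IE = (17.04 − 4.23) / 17.04 × 100
IE = 12.81 / 17.04 × 100 = 75.2 %

75.2 %
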